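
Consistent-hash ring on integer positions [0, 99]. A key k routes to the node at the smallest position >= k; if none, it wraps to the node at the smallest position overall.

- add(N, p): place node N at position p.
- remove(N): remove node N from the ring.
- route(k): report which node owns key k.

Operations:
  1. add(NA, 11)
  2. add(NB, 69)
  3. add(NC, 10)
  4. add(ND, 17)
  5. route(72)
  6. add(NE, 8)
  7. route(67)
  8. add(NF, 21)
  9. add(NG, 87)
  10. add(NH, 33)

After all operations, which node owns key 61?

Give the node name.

Answer: NB

Derivation:
Op 1: add NA@11 -> ring=[11:NA]
Op 2: add NB@69 -> ring=[11:NA,69:NB]
Op 3: add NC@10 -> ring=[10:NC,11:NA,69:NB]
Op 4: add ND@17 -> ring=[10:NC,11:NA,17:ND,69:NB]
Op 5: route key 72: none >= 72, wrap to smallest pos 10 -> NC
Op 6: add NE@8 -> ring=[8:NE,10:NC,11:NA,17:ND,69:NB]
Op 7: route key 67: smallest pos >= 67 is 69 -> NB
Op 8: add NF@21 -> ring=[8:NE,10:NC,11:NA,17:ND,21:NF,69:NB]
Op 9: add NG@87 -> ring=[8:NE,10:NC,11:NA,17:ND,21:NF,69:NB,87:NG]
Op 10: add NH@33 -> ring=[8:NE,10:NC,11:NA,17:ND,21:NF,33:NH,69:NB,87:NG]
Final route key 61: smallest pos >= 61 is 69 -> NB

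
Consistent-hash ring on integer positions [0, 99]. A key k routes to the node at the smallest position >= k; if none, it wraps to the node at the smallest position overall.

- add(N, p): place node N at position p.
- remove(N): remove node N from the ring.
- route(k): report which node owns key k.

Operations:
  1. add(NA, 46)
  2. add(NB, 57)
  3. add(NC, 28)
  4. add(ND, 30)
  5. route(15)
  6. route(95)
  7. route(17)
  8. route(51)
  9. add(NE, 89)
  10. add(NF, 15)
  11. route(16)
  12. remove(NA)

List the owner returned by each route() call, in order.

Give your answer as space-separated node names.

Op 1: add NA@46 -> ring=[46:NA]
Op 2: add NB@57 -> ring=[46:NA,57:NB]
Op 3: add NC@28 -> ring=[28:NC,46:NA,57:NB]
Op 4: add ND@30 -> ring=[28:NC,30:ND,46:NA,57:NB]
Op 5: route key 15: smallest pos >= 15 is 28 -> NC
Op 6: route key 95: none >= 95, wrap to smallest pos 28 -> NC
Op 7: route key 17: smallest pos >= 17 is 28 -> NC
Op 8: route key 51: smallest pos >= 51 is 57 -> NB
Op 9: add NE@89 -> ring=[28:NC,30:ND,46:NA,57:NB,89:NE]
Op 10: add NF@15 -> ring=[15:NF,28:NC,30:ND,46:NA,57:NB,89:NE]
Op 11: route key 16: smallest pos >= 16 is 28 -> NC
Op 12: remove NA -> ring=[15:NF,28:NC,30:ND,57:NB,89:NE]

Answer: NC NC NC NB NC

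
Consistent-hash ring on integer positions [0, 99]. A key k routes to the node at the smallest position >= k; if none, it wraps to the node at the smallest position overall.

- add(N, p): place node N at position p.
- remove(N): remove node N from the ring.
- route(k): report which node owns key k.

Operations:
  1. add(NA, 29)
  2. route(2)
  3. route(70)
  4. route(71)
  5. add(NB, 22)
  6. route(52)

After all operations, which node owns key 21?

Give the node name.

Op 1: add NA@29 -> ring=[29:NA]
Op 2: route key 2: smallest pos >= 2 is 29 -> NA
Op 3: route key 70: none >= 70, wrap to smallest pos 29 -> NA
Op 4: route key 71: none >= 71, wrap to smallest pos 29 -> NA
Op 5: add NB@22 -> ring=[22:NB,29:NA]
Op 6: route key 52: none >= 52, wrap to smallest pos 22 -> NB
Final route key 21: smallest pos >= 21 is 22 -> NB

Answer: NB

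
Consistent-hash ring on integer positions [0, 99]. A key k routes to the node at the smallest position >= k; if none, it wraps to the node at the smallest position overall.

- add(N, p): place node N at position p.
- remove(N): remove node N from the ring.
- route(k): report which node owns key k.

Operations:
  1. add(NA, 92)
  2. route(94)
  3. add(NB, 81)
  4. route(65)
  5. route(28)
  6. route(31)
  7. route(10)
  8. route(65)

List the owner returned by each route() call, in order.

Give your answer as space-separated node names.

Op 1: add NA@92 -> ring=[92:NA]
Op 2: route key 94: none >= 94, wrap to smallest pos 92 -> NA
Op 3: add NB@81 -> ring=[81:NB,92:NA]
Op 4: route key 65: smallest pos >= 65 is 81 -> NB
Op 5: route key 28: smallest pos >= 28 is 81 -> NB
Op 6: route key 31: smallest pos >= 31 is 81 -> NB
Op 7: route key 10: smallest pos >= 10 is 81 -> NB
Op 8: route key 65: smallest pos >= 65 is 81 -> NB

Answer: NA NB NB NB NB NB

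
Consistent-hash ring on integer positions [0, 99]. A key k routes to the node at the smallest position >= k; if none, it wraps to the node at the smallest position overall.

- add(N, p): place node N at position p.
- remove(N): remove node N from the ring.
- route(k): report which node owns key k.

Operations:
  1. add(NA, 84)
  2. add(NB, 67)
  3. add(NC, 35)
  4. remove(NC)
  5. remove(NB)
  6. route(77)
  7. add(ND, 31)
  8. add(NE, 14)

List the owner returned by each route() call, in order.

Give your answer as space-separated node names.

Op 1: add NA@84 -> ring=[84:NA]
Op 2: add NB@67 -> ring=[67:NB,84:NA]
Op 3: add NC@35 -> ring=[35:NC,67:NB,84:NA]
Op 4: remove NC -> ring=[67:NB,84:NA]
Op 5: remove NB -> ring=[84:NA]
Op 6: route key 77: smallest pos >= 77 is 84 -> NA
Op 7: add ND@31 -> ring=[31:ND,84:NA]
Op 8: add NE@14 -> ring=[14:NE,31:ND,84:NA]

Answer: NA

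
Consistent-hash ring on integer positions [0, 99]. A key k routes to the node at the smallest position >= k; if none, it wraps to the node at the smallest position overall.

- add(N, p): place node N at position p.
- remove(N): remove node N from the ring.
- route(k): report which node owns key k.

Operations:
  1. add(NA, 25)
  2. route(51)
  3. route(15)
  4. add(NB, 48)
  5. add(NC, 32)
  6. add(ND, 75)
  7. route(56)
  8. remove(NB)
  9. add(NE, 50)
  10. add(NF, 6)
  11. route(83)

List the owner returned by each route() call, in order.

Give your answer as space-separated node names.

Answer: NA NA ND NF

Derivation:
Op 1: add NA@25 -> ring=[25:NA]
Op 2: route key 51: none >= 51, wrap to smallest pos 25 -> NA
Op 3: route key 15: smallest pos >= 15 is 25 -> NA
Op 4: add NB@48 -> ring=[25:NA,48:NB]
Op 5: add NC@32 -> ring=[25:NA,32:NC,48:NB]
Op 6: add ND@75 -> ring=[25:NA,32:NC,48:NB,75:ND]
Op 7: route key 56: smallest pos >= 56 is 75 -> ND
Op 8: remove NB -> ring=[25:NA,32:NC,75:ND]
Op 9: add NE@50 -> ring=[25:NA,32:NC,50:NE,75:ND]
Op 10: add NF@6 -> ring=[6:NF,25:NA,32:NC,50:NE,75:ND]
Op 11: route key 83: none >= 83, wrap to smallest pos 6 -> NF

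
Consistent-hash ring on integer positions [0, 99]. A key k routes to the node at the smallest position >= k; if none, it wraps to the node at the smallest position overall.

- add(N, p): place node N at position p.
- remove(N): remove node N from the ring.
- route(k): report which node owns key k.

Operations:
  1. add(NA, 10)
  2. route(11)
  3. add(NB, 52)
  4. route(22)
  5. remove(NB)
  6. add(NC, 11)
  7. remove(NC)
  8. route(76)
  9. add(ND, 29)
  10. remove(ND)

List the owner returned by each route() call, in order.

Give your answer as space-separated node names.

Op 1: add NA@10 -> ring=[10:NA]
Op 2: route key 11: none >= 11, wrap to smallest pos 10 -> NA
Op 3: add NB@52 -> ring=[10:NA,52:NB]
Op 4: route key 22: smallest pos >= 22 is 52 -> NB
Op 5: remove NB -> ring=[10:NA]
Op 6: add NC@11 -> ring=[10:NA,11:NC]
Op 7: remove NC -> ring=[10:NA]
Op 8: route key 76: none >= 76, wrap to smallest pos 10 -> NA
Op 9: add ND@29 -> ring=[10:NA,29:ND]
Op 10: remove ND -> ring=[10:NA]

Answer: NA NB NA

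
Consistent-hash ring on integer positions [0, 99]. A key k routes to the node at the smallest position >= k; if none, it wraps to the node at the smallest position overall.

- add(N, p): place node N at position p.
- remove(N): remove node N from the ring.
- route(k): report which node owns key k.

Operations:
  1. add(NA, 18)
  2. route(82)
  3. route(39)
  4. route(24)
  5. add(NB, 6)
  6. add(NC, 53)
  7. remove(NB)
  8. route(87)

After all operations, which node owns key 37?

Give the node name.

Answer: NC

Derivation:
Op 1: add NA@18 -> ring=[18:NA]
Op 2: route key 82: none >= 82, wrap to smallest pos 18 -> NA
Op 3: route key 39: none >= 39, wrap to smallest pos 18 -> NA
Op 4: route key 24: none >= 24, wrap to smallest pos 18 -> NA
Op 5: add NB@6 -> ring=[6:NB,18:NA]
Op 6: add NC@53 -> ring=[6:NB,18:NA,53:NC]
Op 7: remove NB -> ring=[18:NA,53:NC]
Op 8: route key 87: none >= 87, wrap to smallest pos 18 -> NA
Final route key 37: smallest pos >= 37 is 53 -> NC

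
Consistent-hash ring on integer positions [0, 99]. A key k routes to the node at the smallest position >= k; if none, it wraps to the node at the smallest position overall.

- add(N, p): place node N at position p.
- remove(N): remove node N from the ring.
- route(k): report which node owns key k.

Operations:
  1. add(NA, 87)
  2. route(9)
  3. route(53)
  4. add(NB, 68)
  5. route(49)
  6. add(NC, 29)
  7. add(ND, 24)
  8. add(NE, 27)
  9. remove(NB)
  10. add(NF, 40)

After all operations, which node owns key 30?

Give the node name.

Op 1: add NA@87 -> ring=[87:NA]
Op 2: route key 9: smallest pos >= 9 is 87 -> NA
Op 3: route key 53: smallest pos >= 53 is 87 -> NA
Op 4: add NB@68 -> ring=[68:NB,87:NA]
Op 5: route key 49: smallest pos >= 49 is 68 -> NB
Op 6: add NC@29 -> ring=[29:NC,68:NB,87:NA]
Op 7: add ND@24 -> ring=[24:ND,29:NC,68:NB,87:NA]
Op 8: add NE@27 -> ring=[24:ND,27:NE,29:NC,68:NB,87:NA]
Op 9: remove NB -> ring=[24:ND,27:NE,29:NC,87:NA]
Op 10: add NF@40 -> ring=[24:ND,27:NE,29:NC,40:NF,87:NA]
Final route key 30: smallest pos >= 30 is 40 -> NF

Answer: NF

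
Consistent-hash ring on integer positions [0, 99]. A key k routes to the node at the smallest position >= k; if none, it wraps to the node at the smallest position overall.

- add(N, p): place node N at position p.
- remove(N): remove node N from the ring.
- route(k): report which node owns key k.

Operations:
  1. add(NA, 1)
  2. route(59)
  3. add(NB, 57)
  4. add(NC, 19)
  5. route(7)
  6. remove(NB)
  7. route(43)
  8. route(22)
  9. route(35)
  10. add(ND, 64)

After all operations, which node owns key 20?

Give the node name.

Answer: ND

Derivation:
Op 1: add NA@1 -> ring=[1:NA]
Op 2: route key 59: none >= 59, wrap to smallest pos 1 -> NA
Op 3: add NB@57 -> ring=[1:NA,57:NB]
Op 4: add NC@19 -> ring=[1:NA,19:NC,57:NB]
Op 5: route key 7: smallest pos >= 7 is 19 -> NC
Op 6: remove NB -> ring=[1:NA,19:NC]
Op 7: route key 43: none >= 43, wrap to smallest pos 1 -> NA
Op 8: route key 22: none >= 22, wrap to smallest pos 1 -> NA
Op 9: route key 35: none >= 35, wrap to smallest pos 1 -> NA
Op 10: add ND@64 -> ring=[1:NA,19:NC,64:ND]
Final route key 20: smallest pos >= 20 is 64 -> ND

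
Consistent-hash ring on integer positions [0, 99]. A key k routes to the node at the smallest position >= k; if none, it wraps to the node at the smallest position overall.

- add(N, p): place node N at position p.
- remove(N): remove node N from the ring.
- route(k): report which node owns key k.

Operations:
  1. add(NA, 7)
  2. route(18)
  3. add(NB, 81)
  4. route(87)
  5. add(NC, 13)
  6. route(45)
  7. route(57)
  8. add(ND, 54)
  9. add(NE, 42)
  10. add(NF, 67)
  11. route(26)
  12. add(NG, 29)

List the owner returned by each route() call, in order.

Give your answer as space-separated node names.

Op 1: add NA@7 -> ring=[7:NA]
Op 2: route key 18: none >= 18, wrap to smallest pos 7 -> NA
Op 3: add NB@81 -> ring=[7:NA,81:NB]
Op 4: route key 87: none >= 87, wrap to smallest pos 7 -> NA
Op 5: add NC@13 -> ring=[7:NA,13:NC,81:NB]
Op 6: route key 45: smallest pos >= 45 is 81 -> NB
Op 7: route key 57: smallest pos >= 57 is 81 -> NB
Op 8: add ND@54 -> ring=[7:NA,13:NC,54:ND,81:NB]
Op 9: add NE@42 -> ring=[7:NA,13:NC,42:NE,54:ND,81:NB]
Op 10: add NF@67 -> ring=[7:NA,13:NC,42:NE,54:ND,67:NF,81:NB]
Op 11: route key 26: smallest pos >= 26 is 42 -> NE
Op 12: add NG@29 -> ring=[7:NA,13:NC,29:NG,42:NE,54:ND,67:NF,81:NB]

Answer: NA NA NB NB NE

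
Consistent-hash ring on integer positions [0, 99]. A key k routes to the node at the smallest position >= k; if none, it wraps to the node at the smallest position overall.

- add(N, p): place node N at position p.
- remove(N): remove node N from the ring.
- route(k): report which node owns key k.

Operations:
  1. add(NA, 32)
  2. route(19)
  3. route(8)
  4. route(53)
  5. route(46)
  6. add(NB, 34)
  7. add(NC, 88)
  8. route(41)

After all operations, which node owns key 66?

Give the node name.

Answer: NC

Derivation:
Op 1: add NA@32 -> ring=[32:NA]
Op 2: route key 19: smallest pos >= 19 is 32 -> NA
Op 3: route key 8: smallest pos >= 8 is 32 -> NA
Op 4: route key 53: none >= 53, wrap to smallest pos 32 -> NA
Op 5: route key 46: none >= 46, wrap to smallest pos 32 -> NA
Op 6: add NB@34 -> ring=[32:NA,34:NB]
Op 7: add NC@88 -> ring=[32:NA,34:NB,88:NC]
Op 8: route key 41: smallest pos >= 41 is 88 -> NC
Final route key 66: smallest pos >= 66 is 88 -> NC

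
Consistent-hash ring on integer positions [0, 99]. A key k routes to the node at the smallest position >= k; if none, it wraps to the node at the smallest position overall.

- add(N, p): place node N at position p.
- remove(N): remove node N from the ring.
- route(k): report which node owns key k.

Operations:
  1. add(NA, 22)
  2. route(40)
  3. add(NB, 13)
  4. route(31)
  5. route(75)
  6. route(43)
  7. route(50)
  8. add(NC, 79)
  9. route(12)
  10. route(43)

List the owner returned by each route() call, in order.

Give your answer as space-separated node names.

Op 1: add NA@22 -> ring=[22:NA]
Op 2: route key 40: none >= 40, wrap to smallest pos 22 -> NA
Op 3: add NB@13 -> ring=[13:NB,22:NA]
Op 4: route key 31: none >= 31, wrap to smallest pos 13 -> NB
Op 5: route key 75: none >= 75, wrap to smallest pos 13 -> NB
Op 6: route key 43: none >= 43, wrap to smallest pos 13 -> NB
Op 7: route key 50: none >= 50, wrap to smallest pos 13 -> NB
Op 8: add NC@79 -> ring=[13:NB,22:NA,79:NC]
Op 9: route key 12: smallest pos >= 12 is 13 -> NB
Op 10: route key 43: smallest pos >= 43 is 79 -> NC

Answer: NA NB NB NB NB NB NC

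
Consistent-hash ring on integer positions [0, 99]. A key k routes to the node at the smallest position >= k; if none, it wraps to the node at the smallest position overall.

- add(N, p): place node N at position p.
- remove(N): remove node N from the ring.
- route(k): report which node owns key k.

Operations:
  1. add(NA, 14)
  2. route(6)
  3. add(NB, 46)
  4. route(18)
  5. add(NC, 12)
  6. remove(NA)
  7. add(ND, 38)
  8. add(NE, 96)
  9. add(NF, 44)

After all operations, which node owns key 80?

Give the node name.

Answer: NE

Derivation:
Op 1: add NA@14 -> ring=[14:NA]
Op 2: route key 6: smallest pos >= 6 is 14 -> NA
Op 3: add NB@46 -> ring=[14:NA,46:NB]
Op 4: route key 18: smallest pos >= 18 is 46 -> NB
Op 5: add NC@12 -> ring=[12:NC,14:NA,46:NB]
Op 6: remove NA -> ring=[12:NC,46:NB]
Op 7: add ND@38 -> ring=[12:NC,38:ND,46:NB]
Op 8: add NE@96 -> ring=[12:NC,38:ND,46:NB,96:NE]
Op 9: add NF@44 -> ring=[12:NC,38:ND,44:NF,46:NB,96:NE]
Final route key 80: smallest pos >= 80 is 96 -> NE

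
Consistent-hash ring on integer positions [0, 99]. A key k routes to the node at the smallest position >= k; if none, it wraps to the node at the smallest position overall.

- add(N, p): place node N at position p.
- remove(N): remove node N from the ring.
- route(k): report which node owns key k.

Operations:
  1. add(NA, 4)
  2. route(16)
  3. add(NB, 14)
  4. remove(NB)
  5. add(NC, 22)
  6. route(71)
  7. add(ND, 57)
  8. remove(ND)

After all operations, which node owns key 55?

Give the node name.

Answer: NA

Derivation:
Op 1: add NA@4 -> ring=[4:NA]
Op 2: route key 16: none >= 16, wrap to smallest pos 4 -> NA
Op 3: add NB@14 -> ring=[4:NA,14:NB]
Op 4: remove NB -> ring=[4:NA]
Op 5: add NC@22 -> ring=[4:NA,22:NC]
Op 6: route key 71: none >= 71, wrap to smallest pos 4 -> NA
Op 7: add ND@57 -> ring=[4:NA,22:NC,57:ND]
Op 8: remove ND -> ring=[4:NA,22:NC]
Final route key 55: none >= 55, wrap to smallest pos 4 -> NA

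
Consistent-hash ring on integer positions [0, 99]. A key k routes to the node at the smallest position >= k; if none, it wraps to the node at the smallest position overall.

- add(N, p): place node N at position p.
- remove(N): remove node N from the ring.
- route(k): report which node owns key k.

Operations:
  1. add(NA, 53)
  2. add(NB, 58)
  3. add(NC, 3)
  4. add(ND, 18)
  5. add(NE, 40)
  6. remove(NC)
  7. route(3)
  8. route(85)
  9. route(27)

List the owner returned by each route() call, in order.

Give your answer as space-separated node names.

Op 1: add NA@53 -> ring=[53:NA]
Op 2: add NB@58 -> ring=[53:NA,58:NB]
Op 3: add NC@3 -> ring=[3:NC,53:NA,58:NB]
Op 4: add ND@18 -> ring=[3:NC,18:ND,53:NA,58:NB]
Op 5: add NE@40 -> ring=[3:NC,18:ND,40:NE,53:NA,58:NB]
Op 6: remove NC -> ring=[18:ND,40:NE,53:NA,58:NB]
Op 7: route key 3: smallest pos >= 3 is 18 -> ND
Op 8: route key 85: none >= 85, wrap to smallest pos 18 -> ND
Op 9: route key 27: smallest pos >= 27 is 40 -> NE

Answer: ND ND NE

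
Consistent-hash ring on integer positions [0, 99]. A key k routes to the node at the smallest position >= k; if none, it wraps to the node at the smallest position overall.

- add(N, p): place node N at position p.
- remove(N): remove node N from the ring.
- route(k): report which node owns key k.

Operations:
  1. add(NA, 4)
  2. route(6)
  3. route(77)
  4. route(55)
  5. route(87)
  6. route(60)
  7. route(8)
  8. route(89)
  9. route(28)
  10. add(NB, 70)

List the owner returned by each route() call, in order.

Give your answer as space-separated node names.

Answer: NA NA NA NA NA NA NA NA

Derivation:
Op 1: add NA@4 -> ring=[4:NA]
Op 2: route key 6: none >= 6, wrap to smallest pos 4 -> NA
Op 3: route key 77: none >= 77, wrap to smallest pos 4 -> NA
Op 4: route key 55: none >= 55, wrap to smallest pos 4 -> NA
Op 5: route key 87: none >= 87, wrap to smallest pos 4 -> NA
Op 6: route key 60: none >= 60, wrap to smallest pos 4 -> NA
Op 7: route key 8: none >= 8, wrap to smallest pos 4 -> NA
Op 8: route key 89: none >= 89, wrap to smallest pos 4 -> NA
Op 9: route key 28: none >= 28, wrap to smallest pos 4 -> NA
Op 10: add NB@70 -> ring=[4:NA,70:NB]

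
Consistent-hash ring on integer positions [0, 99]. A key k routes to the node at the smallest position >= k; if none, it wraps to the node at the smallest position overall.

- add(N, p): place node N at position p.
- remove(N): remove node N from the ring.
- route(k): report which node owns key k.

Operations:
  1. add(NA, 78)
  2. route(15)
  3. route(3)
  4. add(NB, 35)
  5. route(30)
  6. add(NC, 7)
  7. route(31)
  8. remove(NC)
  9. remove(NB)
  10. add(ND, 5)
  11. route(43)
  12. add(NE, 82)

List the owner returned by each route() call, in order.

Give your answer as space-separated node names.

Op 1: add NA@78 -> ring=[78:NA]
Op 2: route key 15: smallest pos >= 15 is 78 -> NA
Op 3: route key 3: smallest pos >= 3 is 78 -> NA
Op 4: add NB@35 -> ring=[35:NB,78:NA]
Op 5: route key 30: smallest pos >= 30 is 35 -> NB
Op 6: add NC@7 -> ring=[7:NC,35:NB,78:NA]
Op 7: route key 31: smallest pos >= 31 is 35 -> NB
Op 8: remove NC -> ring=[35:NB,78:NA]
Op 9: remove NB -> ring=[78:NA]
Op 10: add ND@5 -> ring=[5:ND,78:NA]
Op 11: route key 43: smallest pos >= 43 is 78 -> NA
Op 12: add NE@82 -> ring=[5:ND,78:NA,82:NE]

Answer: NA NA NB NB NA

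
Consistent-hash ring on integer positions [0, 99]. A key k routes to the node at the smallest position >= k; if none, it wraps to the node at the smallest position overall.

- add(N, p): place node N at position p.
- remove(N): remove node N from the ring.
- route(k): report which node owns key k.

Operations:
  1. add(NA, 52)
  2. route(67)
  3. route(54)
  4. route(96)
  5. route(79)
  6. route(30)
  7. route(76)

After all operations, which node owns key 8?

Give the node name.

Answer: NA

Derivation:
Op 1: add NA@52 -> ring=[52:NA]
Op 2: route key 67: none >= 67, wrap to smallest pos 52 -> NA
Op 3: route key 54: none >= 54, wrap to smallest pos 52 -> NA
Op 4: route key 96: none >= 96, wrap to smallest pos 52 -> NA
Op 5: route key 79: none >= 79, wrap to smallest pos 52 -> NA
Op 6: route key 30: smallest pos >= 30 is 52 -> NA
Op 7: route key 76: none >= 76, wrap to smallest pos 52 -> NA
Final route key 8: smallest pos >= 8 is 52 -> NA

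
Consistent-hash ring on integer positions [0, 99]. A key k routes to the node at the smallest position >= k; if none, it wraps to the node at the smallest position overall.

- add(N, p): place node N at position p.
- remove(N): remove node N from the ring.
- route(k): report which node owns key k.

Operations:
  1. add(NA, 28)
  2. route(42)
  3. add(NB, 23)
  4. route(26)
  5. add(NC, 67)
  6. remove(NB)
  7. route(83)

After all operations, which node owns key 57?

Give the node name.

Answer: NC

Derivation:
Op 1: add NA@28 -> ring=[28:NA]
Op 2: route key 42: none >= 42, wrap to smallest pos 28 -> NA
Op 3: add NB@23 -> ring=[23:NB,28:NA]
Op 4: route key 26: smallest pos >= 26 is 28 -> NA
Op 5: add NC@67 -> ring=[23:NB,28:NA,67:NC]
Op 6: remove NB -> ring=[28:NA,67:NC]
Op 7: route key 83: none >= 83, wrap to smallest pos 28 -> NA
Final route key 57: smallest pos >= 57 is 67 -> NC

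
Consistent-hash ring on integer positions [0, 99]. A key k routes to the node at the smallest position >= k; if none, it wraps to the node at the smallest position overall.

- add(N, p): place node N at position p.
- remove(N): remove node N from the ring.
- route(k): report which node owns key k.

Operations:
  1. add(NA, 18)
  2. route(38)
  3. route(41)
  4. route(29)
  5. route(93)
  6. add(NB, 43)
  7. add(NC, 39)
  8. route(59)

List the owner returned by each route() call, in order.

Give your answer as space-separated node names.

Op 1: add NA@18 -> ring=[18:NA]
Op 2: route key 38: none >= 38, wrap to smallest pos 18 -> NA
Op 3: route key 41: none >= 41, wrap to smallest pos 18 -> NA
Op 4: route key 29: none >= 29, wrap to smallest pos 18 -> NA
Op 5: route key 93: none >= 93, wrap to smallest pos 18 -> NA
Op 6: add NB@43 -> ring=[18:NA,43:NB]
Op 7: add NC@39 -> ring=[18:NA,39:NC,43:NB]
Op 8: route key 59: none >= 59, wrap to smallest pos 18 -> NA

Answer: NA NA NA NA NA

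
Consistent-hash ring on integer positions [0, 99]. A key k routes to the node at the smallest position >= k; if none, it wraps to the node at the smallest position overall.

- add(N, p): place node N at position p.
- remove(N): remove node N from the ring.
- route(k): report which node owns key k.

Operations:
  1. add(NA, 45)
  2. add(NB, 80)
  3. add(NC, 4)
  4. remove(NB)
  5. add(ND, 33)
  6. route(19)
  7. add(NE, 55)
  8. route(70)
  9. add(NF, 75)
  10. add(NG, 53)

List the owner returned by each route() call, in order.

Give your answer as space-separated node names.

Answer: ND NC

Derivation:
Op 1: add NA@45 -> ring=[45:NA]
Op 2: add NB@80 -> ring=[45:NA,80:NB]
Op 3: add NC@4 -> ring=[4:NC,45:NA,80:NB]
Op 4: remove NB -> ring=[4:NC,45:NA]
Op 5: add ND@33 -> ring=[4:NC,33:ND,45:NA]
Op 6: route key 19: smallest pos >= 19 is 33 -> ND
Op 7: add NE@55 -> ring=[4:NC,33:ND,45:NA,55:NE]
Op 8: route key 70: none >= 70, wrap to smallest pos 4 -> NC
Op 9: add NF@75 -> ring=[4:NC,33:ND,45:NA,55:NE,75:NF]
Op 10: add NG@53 -> ring=[4:NC,33:ND,45:NA,53:NG,55:NE,75:NF]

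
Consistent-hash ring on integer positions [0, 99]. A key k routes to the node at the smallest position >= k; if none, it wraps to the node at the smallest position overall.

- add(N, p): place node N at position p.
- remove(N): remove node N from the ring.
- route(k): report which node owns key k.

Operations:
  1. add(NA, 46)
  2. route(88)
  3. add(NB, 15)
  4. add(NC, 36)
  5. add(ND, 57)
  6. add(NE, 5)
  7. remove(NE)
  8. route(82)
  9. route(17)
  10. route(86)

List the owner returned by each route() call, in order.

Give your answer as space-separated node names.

Op 1: add NA@46 -> ring=[46:NA]
Op 2: route key 88: none >= 88, wrap to smallest pos 46 -> NA
Op 3: add NB@15 -> ring=[15:NB,46:NA]
Op 4: add NC@36 -> ring=[15:NB,36:NC,46:NA]
Op 5: add ND@57 -> ring=[15:NB,36:NC,46:NA,57:ND]
Op 6: add NE@5 -> ring=[5:NE,15:NB,36:NC,46:NA,57:ND]
Op 7: remove NE -> ring=[15:NB,36:NC,46:NA,57:ND]
Op 8: route key 82: none >= 82, wrap to smallest pos 15 -> NB
Op 9: route key 17: smallest pos >= 17 is 36 -> NC
Op 10: route key 86: none >= 86, wrap to smallest pos 15 -> NB

Answer: NA NB NC NB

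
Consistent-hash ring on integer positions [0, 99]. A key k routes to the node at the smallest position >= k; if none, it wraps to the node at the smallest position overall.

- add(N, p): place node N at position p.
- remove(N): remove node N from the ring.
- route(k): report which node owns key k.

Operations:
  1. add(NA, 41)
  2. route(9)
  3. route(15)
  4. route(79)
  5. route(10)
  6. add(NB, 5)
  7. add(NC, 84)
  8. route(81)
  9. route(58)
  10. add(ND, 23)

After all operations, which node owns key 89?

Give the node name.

Answer: NB

Derivation:
Op 1: add NA@41 -> ring=[41:NA]
Op 2: route key 9: smallest pos >= 9 is 41 -> NA
Op 3: route key 15: smallest pos >= 15 is 41 -> NA
Op 4: route key 79: none >= 79, wrap to smallest pos 41 -> NA
Op 5: route key 10: smallest pos >= 10 is 41 -> NA
Op 6: add NB@5 -> ring=[5:NB,41:NA]
Op 7: add NC@84 -> ring=[5:NB,41:NA,84:NC]
Op 8: route key 81: smallest pos >= 81 is 84 -> NC
Op 9: route key 58: smallest pos >= 58 is 84 -> NC
Op 10: add ND@23 -> ring=[5:NB,23:ND,41:NA,84:NC]
Final route key 89: none >= 89, wrap to smallest pos 5 -> NB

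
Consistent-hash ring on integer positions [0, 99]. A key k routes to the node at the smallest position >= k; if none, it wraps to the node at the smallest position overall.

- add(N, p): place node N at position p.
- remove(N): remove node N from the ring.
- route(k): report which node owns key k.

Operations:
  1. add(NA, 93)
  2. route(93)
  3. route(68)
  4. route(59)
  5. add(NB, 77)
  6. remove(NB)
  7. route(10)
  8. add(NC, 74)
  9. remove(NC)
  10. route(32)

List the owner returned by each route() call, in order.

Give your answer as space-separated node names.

Answer: NA NA NA NA NA

Derivation:
Op 1: add NA@93 -> ring=[93:NA]
Op 2: route key 93: smallest pos >= 93 is 93 -> NA
Op 3: route key 68: smallest pos >= 68 is 93 -> NA
Op 4: route key 59: smallest pos >= 59 is 93 -> NA
Op 5: add NB@77 -> ring=[77:NB,93:NA]
Op 6: remove NB -> ring=[93:NA]
Op 7: route key 10: smallest pos >= 10 is 93 -> NA
Op 8: add NC@74 -> ring=[74:NC,93:NA]
Op 9: remove NC -> ring=[93:NA]
Op 10: route key 32: smallest pos >= 32 is 93 -> NA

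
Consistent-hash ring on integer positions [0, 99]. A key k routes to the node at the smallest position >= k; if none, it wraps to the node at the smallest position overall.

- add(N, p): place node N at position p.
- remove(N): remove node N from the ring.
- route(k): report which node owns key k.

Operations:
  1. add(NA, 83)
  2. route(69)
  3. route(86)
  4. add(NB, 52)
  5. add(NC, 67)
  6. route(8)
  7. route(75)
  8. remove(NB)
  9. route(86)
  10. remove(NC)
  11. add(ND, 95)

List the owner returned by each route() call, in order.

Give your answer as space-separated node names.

Answer: NA NA NB NA NC

Derivation:
Op 1: add NA@83 -> ring=[83:NA]
Op 2: route key 69: smallest pos >= 69 is 83 -> NA
Op 3: route key 86: none >= 86, wrap to smallest pos 83 -> NA
Op 4: add NB@52 -> ring=[52:NB,83:NA]
Op 5: add NC@67 -> ring=[52:NB,67:NC,83:NA]
Op 6: route key 8: smallest pos >= 8 is 52 -> NB
Op 7: route key 75: smallest pos >= 75 is 83 -> NA
Op 8: remove NB -> ring=[67:NC,83:NA]
Op 9: route key 86: none >= 86, wrap to smallest pos 67 -> NC
Op 10: remove NC -> ring=[83:NA]
Op 11: add ND@95 -> ring=[83:NA,95:ND]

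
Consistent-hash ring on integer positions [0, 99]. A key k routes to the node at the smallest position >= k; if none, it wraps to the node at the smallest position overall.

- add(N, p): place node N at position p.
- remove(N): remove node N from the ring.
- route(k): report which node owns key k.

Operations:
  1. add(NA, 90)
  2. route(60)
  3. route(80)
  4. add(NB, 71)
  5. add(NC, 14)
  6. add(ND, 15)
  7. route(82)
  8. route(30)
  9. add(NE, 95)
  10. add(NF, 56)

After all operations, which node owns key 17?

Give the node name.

Answer: NF

Derivation:
Op 1: add NA@90 -> ring=[90:NA]
Op 2: route key 60: smallest pos >= 60 is 90 -> NA
Op 3: route key 80: smallest pos >= 80 is 90 -> NA
Op 4: add NB@71 -> ring=[71:NB,90:NA]
Op 5: add NC@14 -> ring=[14:NC,71:NB,90:NA]
Op 6: add ND@15 -> ring=[14:NC,15:ND,71:NB,90:NA]
Op 7: route key 82: smallest pos >= 82 is 90 -> NA
Op 8: route key 30: smallest pos >= 30 is 71 -> NB
Op 9: add NE@95 -> ring=[14:NC,15:ND,71:NB,90:NA,95:NE]
Op 10: add NF@56 -> ring=[14:NC,15:ND,56:NF,71:NB,90:NA,95:NE]
Final route key 17: smallest pos >= 17 is 56 -> NF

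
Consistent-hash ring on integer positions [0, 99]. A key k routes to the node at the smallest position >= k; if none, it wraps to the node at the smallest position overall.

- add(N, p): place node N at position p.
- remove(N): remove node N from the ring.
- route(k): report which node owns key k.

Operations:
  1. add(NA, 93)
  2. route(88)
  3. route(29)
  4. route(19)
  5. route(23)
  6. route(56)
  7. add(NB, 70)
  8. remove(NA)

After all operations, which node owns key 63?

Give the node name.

Op 1: add NA@93 -> ring=[93:NA]
Op 2: route key 88: smallest pos >= 88 is 93 -> NA
Op 3: route key 29: smallest pos >= 29 is 93 -> NA
Op 4: route key 19: smallest pos >= 19 is 93 -> NA
Op 5: route key 23: smallest pos >= 23 is 93 -> NA
Op 6: route key 56: smallest pos >= 56 is 93 -> NA
Op 7: add NB@70 -> ring=[70:NB,93:NA]
Op 8: remove NA -> ring=[70:NB]
Final route key 63: smallest pos >= 63 is 70 -> NB

Answer: NB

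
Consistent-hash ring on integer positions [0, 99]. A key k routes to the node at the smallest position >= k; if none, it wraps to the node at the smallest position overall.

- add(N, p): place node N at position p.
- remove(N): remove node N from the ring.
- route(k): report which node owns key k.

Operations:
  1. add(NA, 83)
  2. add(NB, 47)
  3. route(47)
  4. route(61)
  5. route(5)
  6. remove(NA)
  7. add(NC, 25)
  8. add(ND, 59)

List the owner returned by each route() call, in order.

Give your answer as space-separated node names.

Op 1: add NA@83 -> ring=[83:NA]
Op 2: add NB@47 -> ring=[47:NB,83:NA]
Op 3: route key 47: smallest pos >= 47 is 47 -> NB
Op 4: route key 61: smallest pos >= 61 is 83 -> NA
Op 5: route key 5: smallest pos >= 5 is 47 -> NB
Op 6: remove NA -> ring=[47:NB]
Op 7: add NC@25 -> ring=[25:NC,47:NB]
Op 8: add ND@59 -> ring=[25:NC,47:NB,59:ND]

Answer: NB NA NB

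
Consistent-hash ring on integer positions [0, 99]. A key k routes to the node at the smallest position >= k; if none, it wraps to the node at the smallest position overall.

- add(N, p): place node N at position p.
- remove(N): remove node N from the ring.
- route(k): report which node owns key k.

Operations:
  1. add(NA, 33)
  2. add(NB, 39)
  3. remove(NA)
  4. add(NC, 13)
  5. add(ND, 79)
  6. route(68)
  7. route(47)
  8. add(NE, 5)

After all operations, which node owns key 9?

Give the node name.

Answer: NC

Derivation:
Op 1: add NA@33 -> ring=[33:NA]
Op 2: add NB@39 -> ring=[33:NA,39:NB]
Op 3: remove NA -> ring=[39:NB]
Op 4: add NC@13 -> ring=[13:NC,39:NB]
Op 5: add ND@79 -> ring=[13:NC,39:NB,79:ND]
Op 6: route key 68: smallest pos >= 68 is 79 -> ND
Op 7: route key 47: smallest pos >= 47 is 79 -> ND
Op 8: add NE@5 -> ring=[5:NE,13:NC,39:NB,79:ND]
Final route key 9: smallest pos >= 9 is 13 -> NC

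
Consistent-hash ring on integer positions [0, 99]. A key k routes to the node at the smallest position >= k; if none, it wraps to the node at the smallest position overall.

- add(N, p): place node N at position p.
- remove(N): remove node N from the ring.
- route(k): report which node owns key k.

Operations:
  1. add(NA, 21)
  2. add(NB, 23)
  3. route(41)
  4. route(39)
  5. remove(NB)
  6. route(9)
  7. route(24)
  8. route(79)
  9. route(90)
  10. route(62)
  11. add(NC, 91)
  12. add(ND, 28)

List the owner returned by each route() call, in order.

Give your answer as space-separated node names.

Op 1: add NA@21 -> ring=[21:NA]
Op 2: add NB@23 -> ring=[21:NA,23:NB]
Op 3: route key 41: none >= 41, wrap to smallest pos 21 -> NA
Op 4: route key 39: none >= 39, wrap to smallest pos 21 -> NA
Op 5: remove NB -> ring=[21:NA]
Op 6: route key 9: smallest pos >= 9 is 21 -> NA
Op 7: route key 24: none >= 24, wrap to smallest pos 21 -> NA
Op 8: route key 79: none >= 79, wrap to smallest pos 21 -> NA
Op 9: route key 90: none >= 90, wrap to smallest pos 21 -> NA
Op 10: route key 62: none >= 62, wrap to smallest pos 21 -> NA
Op 11: add NC@91 -> ring=[21:NA,91:NC]
Op 12: add ND@28 -> ring=[21:NA,28:ND,91:NC]

Answer: NA NA NA NA NA NA NA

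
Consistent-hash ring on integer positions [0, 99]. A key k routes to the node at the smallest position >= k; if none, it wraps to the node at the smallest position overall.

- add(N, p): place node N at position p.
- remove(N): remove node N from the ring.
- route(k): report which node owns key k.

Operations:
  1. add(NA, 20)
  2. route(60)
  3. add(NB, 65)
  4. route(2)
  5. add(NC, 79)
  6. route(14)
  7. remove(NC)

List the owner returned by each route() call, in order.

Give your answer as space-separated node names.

Answer: NA NA NA

Derivation:
Op 1: add NA@20 -> ring=[20:NA]
Op 2: route key 60: none >= 60, wrap to smallest pos 20 -> NA
Op 3: add NB@65 -> ring=[20:NA,65:NB]
Op 4: route key 2: smallest pos >= 2 is 20 -> NA
Op 5: add NC@79 -> ring=[20:NA,65:NB,79:NC]
Op 6: route key 14: smallest pos >= 14 is 20 -> NA
Op 7: remove NC -> ring=[20:NA,65:NB]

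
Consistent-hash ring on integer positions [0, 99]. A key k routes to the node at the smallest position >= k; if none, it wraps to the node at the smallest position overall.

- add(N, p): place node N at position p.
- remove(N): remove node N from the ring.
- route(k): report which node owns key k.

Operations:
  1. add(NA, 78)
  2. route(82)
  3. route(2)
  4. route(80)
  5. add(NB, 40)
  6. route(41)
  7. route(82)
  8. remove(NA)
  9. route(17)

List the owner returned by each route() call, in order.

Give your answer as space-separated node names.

Op 1: add NA@78 -> ring=[78:NA]
Op 2: route key 82: none >= 82, wrap to smallest pos 78 -> NA
Op 3: route key 2: smallest pos >= 2 is 78 -> NA
Op 4: route key 80: none >= 80, wrap to smallest pos 78 -> NA
Op 5: add NB@40 -> ring=[40:NB,78:NA]
Op 6: route key 41: smallest pos >= 41 is 78 -> NA
Op 7: route key 82: none >= 82, wrap to smallest pos 40 -> NB
Op 8: remove NA -> ring=[40:NB]
Op 9: route key 17: smallest pos >= 17 is 40 -> NB

Answer: NA NA NA NA NB NB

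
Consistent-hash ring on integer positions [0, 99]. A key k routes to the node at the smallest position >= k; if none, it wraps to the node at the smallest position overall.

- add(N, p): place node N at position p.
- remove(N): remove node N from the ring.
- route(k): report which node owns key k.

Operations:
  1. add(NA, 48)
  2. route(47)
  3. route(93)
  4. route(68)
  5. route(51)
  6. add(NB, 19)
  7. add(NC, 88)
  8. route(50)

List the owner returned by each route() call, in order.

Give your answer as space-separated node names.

Op 1: add NA@48 -> ring=[48:NA]
Op 2: route key 47: smallest pos >= 47 is 48 -> NA
Op 3: route key 93: none >= 93, wrap to smallest pos 48 -> NA
Op 4: route key 68: none >= 68, wrap to smallest pos 48 -> NA
Op 5: route key 51: none >= 51, wrap to smallest pos 48 -> NA
Op 6: add NB@19 -> ring=[19:NB,48:NA]
Op 7: add NC@88 -> ring=[19:NB,48:NA,88:NC]
Op 8: route key 50: smallest pos >= 50 is 88 -> NC

Answer: NA NA NA NA NC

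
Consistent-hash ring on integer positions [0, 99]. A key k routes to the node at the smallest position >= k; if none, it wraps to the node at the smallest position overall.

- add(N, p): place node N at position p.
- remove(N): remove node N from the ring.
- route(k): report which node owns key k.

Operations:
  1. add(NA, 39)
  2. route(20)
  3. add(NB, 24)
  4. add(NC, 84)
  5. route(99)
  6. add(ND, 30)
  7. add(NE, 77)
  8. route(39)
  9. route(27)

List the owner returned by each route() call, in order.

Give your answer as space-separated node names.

Op 1: add NA@39 -> ring=[39:NA]
Op 2: route key 20: smallest pos >= 20 is 39 -> NA
Op 3: add NB@24 -> ring=[24:NB,39:NA]
Op 4: add NC@84 -> ring=[24:NB,39:NA,84:NC]
Op 5: route key 99: none >= 99, wrap to smallest pos 24 -> NB
Op 6: add ND@30 -> ring=[24:NB,30:ND,39:NA,84:NC]
Op 7: add NE@77 -> ring=[24:NB,30:ND,39:NA,77:NE,84:NC]
Op 8: route key 39: smallest pos >= 39 is 39 -> NA
Op 9: route key 27: smallest pos >= 27 is 30 -> ND

Answer: NA NB NA ND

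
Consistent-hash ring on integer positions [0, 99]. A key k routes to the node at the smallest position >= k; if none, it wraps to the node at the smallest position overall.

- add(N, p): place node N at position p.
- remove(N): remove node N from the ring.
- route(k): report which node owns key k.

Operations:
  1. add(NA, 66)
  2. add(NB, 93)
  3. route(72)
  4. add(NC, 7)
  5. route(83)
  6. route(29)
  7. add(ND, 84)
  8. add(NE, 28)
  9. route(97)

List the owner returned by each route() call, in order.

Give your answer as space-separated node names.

Op 1: add NA@66 -> ring=[66:NA]
Op 2: add NB@93 -> ring=[66:NA,93:NB]
Op 3: route key 72: smallest pos >= 72 is 93 -> NB
Op 4: add NC@7 -> ring=[7:NC,66:NA,93:NB]
Op 5: route key 83: smallest pos >= 83 is 93 -> NB
Op 6: route key 29: smallest pos >= 29 is 66 -> NA
Op 7: add ND@84 -> ring=[7:NC,66:NA,84:ND,93:NB]
Op 8: add NE@28 -> ring=[7:NC,28:NE,66:NA,84:ND,93:NB]
Op 9: route key 97: none >= 97, wrap to smallest pos 7 -> NC

Answer: NB NB NA NC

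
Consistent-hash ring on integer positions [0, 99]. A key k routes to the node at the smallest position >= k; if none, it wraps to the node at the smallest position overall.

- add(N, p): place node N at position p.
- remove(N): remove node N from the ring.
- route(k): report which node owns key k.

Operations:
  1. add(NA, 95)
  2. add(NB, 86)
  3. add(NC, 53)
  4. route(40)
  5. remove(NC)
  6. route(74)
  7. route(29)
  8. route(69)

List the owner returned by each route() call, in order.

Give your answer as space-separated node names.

Answer: NC NB NB NB

Derivation:
Op 1: add NA@95 -> ring=[95:NA]
Op 2: add NB@86 -> ring=[86:NB,95:NA]
Op 3: add NC@53 -> ring=[53:NC,86:NB,95:NA]
Op 4: route key 40: smallest pos >= 40 is 53 -> NC
Op 5: remove NC -> ring=[86:NB,95:NA]
Op 6: route key 74: smallest pos >= 74 is 86 -> NB
Op 7: route key 29: smallest pos >= 29 is 86 -> NB
Op 8: route key 69: smallest pos >= 69 is 86 -> NB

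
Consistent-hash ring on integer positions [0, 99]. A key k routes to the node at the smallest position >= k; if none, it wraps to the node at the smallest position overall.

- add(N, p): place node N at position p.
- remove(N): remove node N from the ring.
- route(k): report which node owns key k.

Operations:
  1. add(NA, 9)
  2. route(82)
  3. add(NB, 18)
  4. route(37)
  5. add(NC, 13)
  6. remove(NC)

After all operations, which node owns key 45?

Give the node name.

Answer: NA

Derivation:
Op 1: add NA@9 -> ring=[9:NA]
Op 2: route key 82: none >= 82, wrap to smallest pos 9 -> NA
Op 3: add NB@18 -> ring=[9:NA,18:NB]
Op 4: route key 37: none >= 37, wrap to smallest pos 9 -> NA
Op 5: add NC@13 -> ring=[9:NA,13:NC,18:NB]
Op 6: remove NC -> ring=[9:NA,18:NB]
Final route key 45: none >= 45, wrap to smallest pos 9 -> NA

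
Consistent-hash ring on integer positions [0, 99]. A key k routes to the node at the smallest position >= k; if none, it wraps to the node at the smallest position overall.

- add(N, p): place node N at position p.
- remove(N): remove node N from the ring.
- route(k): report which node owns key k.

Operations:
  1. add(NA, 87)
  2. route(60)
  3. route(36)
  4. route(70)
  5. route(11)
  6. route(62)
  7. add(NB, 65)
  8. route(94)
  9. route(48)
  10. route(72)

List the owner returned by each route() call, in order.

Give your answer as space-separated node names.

Op 1: add NA@87 -> ring=[87:NA]
Op 2: route key 60: smallest pos >= 60 is 87 -> NA
Op 3: route key 36: smallest pos >= 36 is 87 -> NA
Op 4: route key 70: smallest pos >= 70 is 87 -> NA
Op 5: route key 11: smallest pos >= 11 is 87 -> NA
Op 6: route key 62: smallest pos >= 62 is 87 -> NA
Op 7: add NB@65 -> ring=[65:NB,87:NA]
Op 8: route key 94: none >= 94, wrap to smallest pos 65 -> NB
Op 9: route key 48: smallest pos >= 48 is 65 -> NB
Op 10: route key 72: smallest pos >= 72 is 87 -> NA

Answer: NA NA NA NA NA NB NB NA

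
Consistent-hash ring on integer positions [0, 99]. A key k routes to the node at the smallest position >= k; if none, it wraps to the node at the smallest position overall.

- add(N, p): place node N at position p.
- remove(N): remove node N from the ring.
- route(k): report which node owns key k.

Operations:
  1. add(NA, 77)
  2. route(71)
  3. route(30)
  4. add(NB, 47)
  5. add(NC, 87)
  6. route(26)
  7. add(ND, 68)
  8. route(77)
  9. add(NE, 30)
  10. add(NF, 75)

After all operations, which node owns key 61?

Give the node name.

Op 1: add NA@77 -> ring=[77:NA]
Op 2: route key 71: smallest pos >= 71 is 77 -> NA
Op 3: route key 30: smallest pos >= 30 is 77 -> NA
Op 4: add NB@47 -> ring=[47:NB,77:NA]
Op 5: add NC@87 -> ring=[47:NB,77:NA,87:NC]
Op 6: route key 26: smallest pos >= 26 is 47 -> NB
Op 7: add ND@68 -> ring=[47:NB,68:ND,77:NA,87:NC]
Op 8: route key 77: smallest pos >= 77 is 77 -> NA
Op 9: add NE@30 -> ring=[30:NE,47:NB,68:ND,77:NA,87:NC]
Op 10: add NF@75 -> ring=[30:NE,47:NB,68:ND,75:NF,77:NA,87:NC]
Final route key 61: smallest pos >= 61 is 68 -> ND

Answer: ND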